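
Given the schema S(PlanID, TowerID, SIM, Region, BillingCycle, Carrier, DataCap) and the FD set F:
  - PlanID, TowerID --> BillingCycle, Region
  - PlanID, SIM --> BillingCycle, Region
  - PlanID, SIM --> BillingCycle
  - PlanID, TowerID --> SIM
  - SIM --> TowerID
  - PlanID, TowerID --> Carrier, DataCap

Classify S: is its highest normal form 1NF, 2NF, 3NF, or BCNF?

3NF

Candidate keys: {PlanID, SIM}, {PlanID, TowerID}. Prime attributes: {PlanID, SIM, TowerID}.
SIM --> TowerID: {SIM}⁺ = {SIM, TowerID}, which is not all of the attributes, so the left side is not a superkey — BCNF is violated.
Since {TowerID} ⊆ prime attributes and every other non-superkey FD also has a prime right side, the schema is in 3NF.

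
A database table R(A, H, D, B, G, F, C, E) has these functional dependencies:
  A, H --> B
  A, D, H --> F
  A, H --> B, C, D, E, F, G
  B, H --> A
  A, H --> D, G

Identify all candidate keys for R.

{A, H}, {B, H}

Attributes never on any right-hand side: {H} — every candidate key must contain it.
Closure of {A, H} is {A, B, C, D, E, F, G, H}, the whole schema; {A, H} is a candidate key.
Closure of {B, H} is {A, B, C, D, E, F, G, H}, the whole schema; {B, H} is a candidate key.
No proper subset of any of these is a key, and no other minimal superkey exists.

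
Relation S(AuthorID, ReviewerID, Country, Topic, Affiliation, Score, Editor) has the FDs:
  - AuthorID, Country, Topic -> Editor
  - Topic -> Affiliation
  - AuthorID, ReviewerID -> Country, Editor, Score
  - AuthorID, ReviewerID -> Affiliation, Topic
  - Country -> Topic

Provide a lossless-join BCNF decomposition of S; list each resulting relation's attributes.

{Affiliation, Topic}; {AuthorID, Country, Editor}; {AuthorID, Country, ReviewerID, Score}; {Country, Topic}

Candidate key of the original relation: {AuthorID, ReviewerID}.
Within {Affiliation, AuthorID, Country, Editor, ReviewerID, Score, Topic}: {AuthorID, Country, Topic}⁺ ∩ {Affiliation, AuthorID, Country, Editor, ReviewerID, Score, Topic} = {Affiliation, AuthorID, Country, Editor, Topic}, not the whole set, so AuthorID, Country, Topic -> Affiliation, Editor violates BCNF; decompose into {Affiliation, AuthorID, Country, Editor, Topic} and {AuthorID, Country, ReviewerID, Score, Topic}.
Within {Affiliation, AuthorID, Country, Editor, Topic}: {Topic}⁺ ∩ {Affiliation, AuthorID, Country, Editor, Topic} = {Affiliation, Topic}, not the whole set, so Topic -> Affiliation violates BCNF; decompose into {Affiliation, Topic} and {AuthorID, Country, Editor, Topic}.
{Affiliation, Topic} is in BCNF.
Within {AuthorID, Country, Editor, Topic}: {Country}⁺ ∩ {AuthorID, Country, Editor, Topic} = {Country, Topic}, not the whole set, so Country -> Topic violates BCNF; decompose into {Country, Topic} and {AuthorID, Country, Editor}.
{Country, Topic} is in BCNF.
{AuthorID, Country, Editor} is in BCNF.
Within {AuthorID, Country, ReviewerID, Score, Topic}: {Country}⁺ ∩ {AuthorID, Country, ReviewerID, Score, Topic} = {Country, Topic}, not the whole set, so Country -> Topic violates BCNF; decompose into {Country, Topic} and {AuthorID, Country, ReviewerID, Score}.
{Country, Topic} is in BCNF.
{AuthorID, Country, ReviewerID, Score} is in BCNF.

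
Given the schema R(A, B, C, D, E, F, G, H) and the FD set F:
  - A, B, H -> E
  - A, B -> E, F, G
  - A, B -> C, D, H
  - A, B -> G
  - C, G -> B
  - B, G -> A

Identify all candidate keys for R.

{A, B}⁺ = {A, B, C, D, E, F, G, H}, which is every attribute, so {A, B} is a candidate key.
{B, G}⁺ = {A, B, C, D, E, F, G, H}, which is every attribute, so {B, G} is a candidate key.
{C, G}⁺ = {A, B, C, D, E, F, G, H}, which is every attribute, so {C, G} is a candidate key.
Any other superkey properly contains one of these, so there are no further candidate keys.

{A, B}, {B, G}, {C, G}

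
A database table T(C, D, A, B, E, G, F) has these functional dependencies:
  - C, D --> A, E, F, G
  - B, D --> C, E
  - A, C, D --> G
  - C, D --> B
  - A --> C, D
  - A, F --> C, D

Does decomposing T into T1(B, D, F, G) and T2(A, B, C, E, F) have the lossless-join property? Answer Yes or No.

No

The shared attributes are {B, F} and {B, F}⁺ = {B, F}.
T1 ⊄ {B, F} and T2 ⊄ {B, F}, so the split is lossy.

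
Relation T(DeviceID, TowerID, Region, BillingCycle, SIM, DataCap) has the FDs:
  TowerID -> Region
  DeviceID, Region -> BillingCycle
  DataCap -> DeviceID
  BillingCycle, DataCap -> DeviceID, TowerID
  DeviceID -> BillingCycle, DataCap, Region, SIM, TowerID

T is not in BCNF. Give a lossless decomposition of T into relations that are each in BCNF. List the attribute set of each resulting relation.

Candidate keys of the original relation: {DataCap}, {DeviceID}.
{BillingCycle, DataCap, DeviceID, Region, SIM, TowerID}: {TowerID} determines {Region, TowerID} here but is not a superkey — split on TowerID -> Region, giving {Region, TowerID} and {BillingCycle, DataCap, DeviceID, SIM, TowerID}.
{Region, TowerID}: every determinant is a superkey — BCNF.
{BillingCycle, DataCap, DeviceID, SIM, TowerID}: every determinant is a superkey — BCNF.

{BillingCycle, DataCap, DeviceID, SIM, TowerID}; {Region, TowerID}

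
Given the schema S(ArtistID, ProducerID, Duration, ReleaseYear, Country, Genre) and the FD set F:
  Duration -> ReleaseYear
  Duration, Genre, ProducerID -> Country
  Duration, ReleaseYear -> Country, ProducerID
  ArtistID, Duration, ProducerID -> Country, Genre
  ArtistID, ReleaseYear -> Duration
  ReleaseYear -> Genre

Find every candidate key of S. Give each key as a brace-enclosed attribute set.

{ArtistID} never appears on the right of any FD, so every key must include it.
{ArtistID, Duration}⁺ = {ArtistID, Country, Duration, Genre, ProducerID, ReleaseYear} — all of the relation — so {ArtistID, Duration} is a candidate key.
{ArtistID, ReleaseYear}⁺ = {ArtistID, Country, Duration, Genre, ProducerID, ReleaseYear} — all of the relation — so {ArtistID, ReleaseYear} is a candidate key.
No proper subset of any of these is a key, and no other minimal superkey exists.

{ArtistID, Duration}, {ArtistID, ReleaseYear}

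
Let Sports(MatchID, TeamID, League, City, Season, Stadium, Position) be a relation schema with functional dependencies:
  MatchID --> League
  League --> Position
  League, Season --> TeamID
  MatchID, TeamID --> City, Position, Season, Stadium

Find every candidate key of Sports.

{MatchID, Season}, {MatchID, TeamID}

{MatchID} never appears on the right of any FD, so every key must include it.
Closure of {MatchID, Season} is {City, League, MatchID, Position, Season, Stadium, TeamID}, the whole schema; {MatchID, Season} is a candidate key.
Closure of {MatchID, TeamID} is {City, League, MatchID, Position, Season, Stadium, TeamID}, the whole schema; {MatchID, TeamID} is a candidate key.
No proper subset of any of these is a key, and no other minimal superkey exists.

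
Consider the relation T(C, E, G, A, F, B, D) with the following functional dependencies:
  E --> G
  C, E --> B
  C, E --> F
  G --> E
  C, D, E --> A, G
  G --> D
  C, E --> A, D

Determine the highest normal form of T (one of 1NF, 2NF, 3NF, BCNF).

Candidate keys: {C, E}, {C, G}. Prime attributes: {C, E, G}.
E --> G breaks BCNF: {E}⁺ = {D, E, G}, so {E} is not a superkey.
G --> D has non-prime {D} on the right and a non-superkey on the left, so 3NF fails.
Since {E} ⊂ {C, E} and {E}⁺ ⊇ {D} with {D} non-prime, there is a partial dependency; 2NF fails.

1NF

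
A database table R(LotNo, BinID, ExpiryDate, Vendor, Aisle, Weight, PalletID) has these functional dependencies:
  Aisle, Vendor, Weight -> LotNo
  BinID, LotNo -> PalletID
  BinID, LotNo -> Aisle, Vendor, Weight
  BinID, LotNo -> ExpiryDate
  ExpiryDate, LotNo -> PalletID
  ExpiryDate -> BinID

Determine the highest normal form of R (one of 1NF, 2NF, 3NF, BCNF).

3NF

Candidate keys: {Aisle, BinID, Vendor, Weight}, {Aisle, ExpiryDate, Vendor, Weight}, {BinID, LotNo}, {ExpiryDate, LotNo}. Prime attributes: {Aisle, BinID, ExpiryDate, LotNo, Vendor, Weight}.
For Aisle, Vendor, Weight -> LotNo we have {Aisle, Vendor, Weight}⁺ = {Aisle, LotNo, Vendor, Weight}; {Aisle, Vendor, Weight} is not a superkey, so BCNF fails.
Since {LotNo} ⊆ prime attributes and every other non-superkey FD also has a prime right side, the schema is in 3NF.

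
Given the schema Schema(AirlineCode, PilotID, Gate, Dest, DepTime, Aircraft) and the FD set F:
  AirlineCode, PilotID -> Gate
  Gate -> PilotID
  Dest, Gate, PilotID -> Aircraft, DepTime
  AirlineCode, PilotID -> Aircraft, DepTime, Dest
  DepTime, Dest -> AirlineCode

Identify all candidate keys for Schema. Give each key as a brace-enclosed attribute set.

{AirlineCode, Gate}, {AirlineCode, PilotID}, {DepTime, Dest, PilotID}, {Dest, Gate}

{AirlineCode, Gate}⁺ = {Aircraft, AirlineCode, DepTime, Dest, Gate, PilotID}, which is every attribute, so {AirlineCode, Gate} is a candidate key.
{AirlineCode, PilotID}⁺ = {Aircraft, AirlineCode, DepTime, Dest, Gate, PilotID}, which is every attribute, so {AirlineCode, PilotID} is a candidate key.
{Dest, Gate}⁺ = {Aircraft, AirlineCode, DepTime, Dest, Gate, PilotID}, which is every attribute, so {Dest, Gate} is a candidate key.
{DepTime, Dest, PilotID}⁺ = {Aircraft, AirlineCode, DepTime, Dest, Gate, PilotID}, which is every attribute, so {DepTime, Dest, PilotID} is a candidate key.
These are minimal and exhaustive — every other superkey contains one of them.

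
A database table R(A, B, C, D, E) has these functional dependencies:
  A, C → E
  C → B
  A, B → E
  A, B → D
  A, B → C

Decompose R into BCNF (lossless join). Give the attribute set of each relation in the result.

{A, C, D, E}; {B, C}

Candidate keys of the original relation: {A, B}, {A, C}.
In {A, B, C, D, E}, {C} is not a superkey ({C}⁺ restricted to this set is {B, C}), so split on C → B into {B, C} and {A, C, D, E}.
{B, C} has no BCNF violation.
{A, C, D, E} has no BCNF violation.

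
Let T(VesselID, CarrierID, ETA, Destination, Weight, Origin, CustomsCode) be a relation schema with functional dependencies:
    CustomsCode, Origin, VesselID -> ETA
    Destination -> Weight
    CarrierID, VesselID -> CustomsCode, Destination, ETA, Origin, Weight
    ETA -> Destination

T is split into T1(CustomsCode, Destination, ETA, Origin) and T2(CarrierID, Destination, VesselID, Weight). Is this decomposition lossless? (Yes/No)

Common attributes: {Destination}; their closure is {Destination, Weight}.
The closure covers neither T1 nor T2 entirely; the join is not lossless.

No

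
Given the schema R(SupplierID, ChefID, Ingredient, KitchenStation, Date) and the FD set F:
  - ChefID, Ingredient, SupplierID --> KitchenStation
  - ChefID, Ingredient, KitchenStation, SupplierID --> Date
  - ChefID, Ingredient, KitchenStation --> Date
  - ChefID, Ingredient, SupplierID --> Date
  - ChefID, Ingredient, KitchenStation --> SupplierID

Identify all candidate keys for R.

{ChefID, Ingredient, KitchenStation}, {ChefID, Ingredient, SupplierID}

Attributes never on any right-hand side: {ChefID, Ingredient} — every candidate key must contain all of them.
Closure of {ChefID, Ingredient, KitchenStation} is {ChefID, Date, Ingredient, KitchenStation, SupplierID}, the whole schema; {ChefID, Ingredient, KitchenStation} is a candidate key.
Closure of {ChefID, Ingredient, SupplierID} is {ChefID, Date, Ingredient, KitchenStation, SupplierID}, the whole schema; {ChefID, Ingredient, SupplierID} is a candidate key.
These are minimal and exhaustive — every other superkey contains one of them.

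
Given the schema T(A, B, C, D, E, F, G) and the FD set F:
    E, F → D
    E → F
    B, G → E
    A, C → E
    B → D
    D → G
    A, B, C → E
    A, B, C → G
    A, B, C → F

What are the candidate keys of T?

{A, B, C}

Attributes never on any right-hand side: {A, B, C} — every candidate key must contain all of them.
Closure of {A, B, C} is {A, B, C, D, E, F, G}, the whole schema; {A, B, C} is a candidate key.
No other minimal set has full closure, so this is the only candidate key.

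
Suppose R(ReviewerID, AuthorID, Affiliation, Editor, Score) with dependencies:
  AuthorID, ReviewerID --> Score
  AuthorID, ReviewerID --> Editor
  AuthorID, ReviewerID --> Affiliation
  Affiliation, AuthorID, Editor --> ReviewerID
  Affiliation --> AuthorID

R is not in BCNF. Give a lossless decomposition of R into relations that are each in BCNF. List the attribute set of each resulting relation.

Candidate keys of the original relation: {Affiliation, Editor}, {Affiliation, ReviewerID}, {AuthorID, ReviewerID}.
{Affiliation, AuthorID, Editor, ReviewerID, Score}: {Affiliation} determines {Affiliation, AuthorID} here but is not a superkey — split on Affiliation --> AuthorID, giving {Affiliation, AuthorID} and {Affiliation, Editor, ReviewerID, Score}.
{Affiliation, AuthorID} is in BCNF.
{Affiliation, Editor, ReviewerID, Score} is in BCNF.

{Affiliation, AuthorID}; {Affiliation, Editor, ReviewerID, Score}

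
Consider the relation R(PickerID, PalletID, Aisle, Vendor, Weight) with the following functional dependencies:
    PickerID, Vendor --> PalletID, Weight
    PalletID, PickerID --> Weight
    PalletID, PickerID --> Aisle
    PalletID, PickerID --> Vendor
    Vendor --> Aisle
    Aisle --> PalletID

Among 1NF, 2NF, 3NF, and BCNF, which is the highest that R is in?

3NF

Candidate keys: {Aisle, PickerID}, {PalletID, PickerID}, {PickerID, Vendor}. Prime attributes: {Aisle, PalletID, PickerID, Vendor}.
Vendor --> Aisle breaks BCNF: {Vendor}⁺ = {Aisle, PalletID, Vendor}, so {Vendor} is not a superkey.
But every attribute on its right side ({Aisle}) is prime, and the same holds for every other non-superkey FD, so 3NF still holds.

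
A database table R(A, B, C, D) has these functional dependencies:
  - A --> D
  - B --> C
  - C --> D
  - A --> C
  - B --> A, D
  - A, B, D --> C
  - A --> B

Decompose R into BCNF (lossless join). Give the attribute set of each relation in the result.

{A, B, C}; {C, D}

Candidate keys of the original relation: {A}, {B}.
Within {A, B, C, D}: {C}⁺ ∩ {A, B, C, D} = {C, D}, not the whole set, so C --> D violates BCNF; decompose into {C, D} and {A, B, C}.
{C, D} is in BCNF.
{A, B, C} is in BCNF.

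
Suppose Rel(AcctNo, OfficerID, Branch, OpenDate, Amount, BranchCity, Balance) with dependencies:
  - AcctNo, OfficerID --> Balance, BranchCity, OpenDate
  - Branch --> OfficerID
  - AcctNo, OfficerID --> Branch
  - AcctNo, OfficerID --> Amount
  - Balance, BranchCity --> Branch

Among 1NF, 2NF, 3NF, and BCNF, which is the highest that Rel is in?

3NF

Candidate keys: {AcctNo, Balance, BranchCity}, {AcctNo, Branch}, {AcctNo, OfficerID}. Prime attributes: {AcctNo, Balance, Branch, BranchCity, OfficerID}.
Branch --> OfficerID breaks BCNF: {Branch}⁺ = {Branch, OfficerID}, so {Branch} is not a superkey.
Its right-hand attributes {OfficerID} are all prime, as are those of every other non-superkey FD — the relation is in 3NF.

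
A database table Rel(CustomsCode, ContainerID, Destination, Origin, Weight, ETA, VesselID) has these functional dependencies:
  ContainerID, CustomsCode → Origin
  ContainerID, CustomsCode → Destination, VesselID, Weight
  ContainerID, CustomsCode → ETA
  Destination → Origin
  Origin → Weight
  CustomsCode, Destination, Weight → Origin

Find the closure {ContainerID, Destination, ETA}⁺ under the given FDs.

Start with {ContainerID, Destination, ETA}.
Destination → Origin applies; add {Origin} → now {ContainerID, Destination, ETA, Origin}.
Origin → Weight applies; add {Weight} → now {ContainerID, Destination, ETA, Origin, Weight}.
No further FD applies.

{ContainerID, Destination, ETA, Origin, Weight}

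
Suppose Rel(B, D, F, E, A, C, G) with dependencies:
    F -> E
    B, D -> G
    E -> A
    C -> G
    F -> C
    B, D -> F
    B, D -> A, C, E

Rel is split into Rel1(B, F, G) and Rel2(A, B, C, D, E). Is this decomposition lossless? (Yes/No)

The shared attributes are {B} and {B}⁺ = {B}.
Rel1 ⊄ {B} and Rel2 ⊄ {B}, so the split is lossy.

No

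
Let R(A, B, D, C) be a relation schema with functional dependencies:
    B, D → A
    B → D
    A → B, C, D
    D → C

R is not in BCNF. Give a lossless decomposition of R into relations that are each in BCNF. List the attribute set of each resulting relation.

{A, B, D}; {C, D}

Candidate keys of the original relation: {A}, {B}.
Within {A, B, C, D}: {D}⁺ ∩ {A, B, C, D} = {C, D}, not the whole set, so D → C violates BCNF; decompose into {C, D} and {A, B, D}.
{C, D} has no BCNF violation.
{A, B, D} has no BCNF violation.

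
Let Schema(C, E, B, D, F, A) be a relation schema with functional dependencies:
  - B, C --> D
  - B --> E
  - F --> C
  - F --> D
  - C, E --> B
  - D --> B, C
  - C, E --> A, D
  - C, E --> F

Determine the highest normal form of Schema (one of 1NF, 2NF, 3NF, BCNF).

3NF

Candidate keys: {B, C}, {C, E}, {D}, {F}. Prime attributes: {B, C, D, E, F}.
B --> E breaks BCNF: {B}⁺ = {B, E}, so {B} is not a superkey.
But every attribute on its right side ({E}) is prime, and the same holds for every other non-superkey FD, so 3NF still holds.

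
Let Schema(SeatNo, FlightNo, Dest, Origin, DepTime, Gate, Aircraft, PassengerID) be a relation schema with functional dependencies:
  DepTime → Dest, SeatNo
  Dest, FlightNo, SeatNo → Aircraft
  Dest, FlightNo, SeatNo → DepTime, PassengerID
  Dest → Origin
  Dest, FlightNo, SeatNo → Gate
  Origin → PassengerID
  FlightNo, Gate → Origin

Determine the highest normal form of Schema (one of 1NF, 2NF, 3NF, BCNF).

Candidate keys: {DepTime, FlightNo}, {Dest, FlightNo, SeatNo}. Prime attributes: {DepTime, Dest, FlightNo, SeatNo}.
For DepTime → Dest, SeatNo we have {DepTime}⁺ = {DepTime, Dest, Origin, PassengerID, SeatNo}; {DepTime} is not a superkey, so BCNF fails.
Dest → Origin has non-prime {Origin} on the right and a non-superkey on the left, so 3NF fails.
{DepTime} is a proper subset of the key {DepTime, FlightNo}, and {DepTime}⁺ contains the non-prime attributes {Origin, PassengerID} — a partial dependency, so 2NF is violated.

1NF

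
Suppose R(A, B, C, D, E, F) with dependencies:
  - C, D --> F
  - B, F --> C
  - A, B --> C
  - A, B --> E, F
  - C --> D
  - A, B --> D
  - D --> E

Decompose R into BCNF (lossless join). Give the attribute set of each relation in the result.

{A, B, C}; {C, D, F}; {D, E}

Candidate key of the original relation: {A, B}.
{A, B, C, D, E, F}: {C, D} determines {C, D, E, F} here but is not a superkey — split on C, D --> E, F, giving {C, D, E, F} and {A, B, C, D}.
{C, D, E, F}: {D} determines {D, E} here but is not a superkey — split on D --> E, giving {D, E} and {C, D, F}.
{D, E} has no BCNF violation.
{C, D, F} has no BCNF violation.
{A, B, C, D}: {C} determines {C, D} here but is not a superkey — split on C --> D, giving {C, D} and {A, B, C}.
{C, D} has no BCNF violation.
{A, B, C} has no BCNF violation.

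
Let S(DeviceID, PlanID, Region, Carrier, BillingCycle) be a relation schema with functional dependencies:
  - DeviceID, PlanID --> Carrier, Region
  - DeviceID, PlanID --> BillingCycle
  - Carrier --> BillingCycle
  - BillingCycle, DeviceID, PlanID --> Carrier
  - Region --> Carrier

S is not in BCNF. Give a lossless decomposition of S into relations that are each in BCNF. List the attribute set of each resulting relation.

Candidate key of the original relation: {DeviceID, PlanID}.
{BillingCycle, Carrier, DeviceID, PlanID, Region}: {Carrier} determines {BillingCycle, Carrier} here but is not a superkey — split on Carrier --> BillingCycle, giving {BillingCycle, Carrier} and {Carrier, DeviceID, PlanID, Region}.
{BillingCycle, Carrier} has no BCNF violation.
{Carrier, DeviceID, PlanID, Region}: {Region} determines {Carrier, Region} here but is not a superkey — split on Region --> Carrier, giving {Carrier, Region} and {DeviceID, PlanID, Region}.
{Carrier, Region} has no BCNF violation.
{DeviceID, PlanID, Region} has no BCNF violation.

{BillingCycle, Carrier}; {Carrier, Region}; {DeviceID, PlanID, Region}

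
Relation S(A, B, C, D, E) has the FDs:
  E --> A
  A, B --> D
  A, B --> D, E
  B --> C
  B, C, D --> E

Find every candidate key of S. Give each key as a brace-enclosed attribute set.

{A, B}, {B, D}, {B, E}

{B} never appears on the right of any FD, so every key must include it.
{A, B}⁺ = {A, B, C, D, E}, which is every attribute, so {A, B} is a candidate key.
{B, D}⁺ = {A, B, C, D, E}, which is every attribute, so {B, D} is a candidate key.
{B, E}⁺ = {A, B, C, D, E}, which is every attribute, so {B, E} is a candidate key.
These are minimal and exhaustive — every other superkey contains one of them.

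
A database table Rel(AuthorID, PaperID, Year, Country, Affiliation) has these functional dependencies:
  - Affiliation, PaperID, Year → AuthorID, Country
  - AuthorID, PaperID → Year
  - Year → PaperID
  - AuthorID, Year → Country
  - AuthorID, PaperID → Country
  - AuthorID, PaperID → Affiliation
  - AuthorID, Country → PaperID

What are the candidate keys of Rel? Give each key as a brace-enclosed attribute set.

{Affiliation, Year}⁺ = {Affiliation, AuthorID, Country, PaperID, Year} — all of the relation — so {Affiliation, Year} is a candidate key.
{AuthorID, Country}⁺ = {Affiliation, AuthorID, Country, PaperID, Year} — all of the relation — so {AuthorID, Country} is a candidate key.
{AuthorID, PaperID}⁺ = {Affiliation, AuthorID, Country, PaperID, Year} — all of the relation — so {AuthorID, PaperID} is a candidate key.
{AuthorID, Year}⁺ = {Affiliation, AuthorID, Country, PaperID, Year} — all of the relation — so {AuthorID, Year} is a candidate key.
No proper subset of any of these is a key, and no other minimal superkey exists.

{Affiliation, Year}, {AuthorID, Country}, {AuthorID, PaperID}, {AuthorID, Year}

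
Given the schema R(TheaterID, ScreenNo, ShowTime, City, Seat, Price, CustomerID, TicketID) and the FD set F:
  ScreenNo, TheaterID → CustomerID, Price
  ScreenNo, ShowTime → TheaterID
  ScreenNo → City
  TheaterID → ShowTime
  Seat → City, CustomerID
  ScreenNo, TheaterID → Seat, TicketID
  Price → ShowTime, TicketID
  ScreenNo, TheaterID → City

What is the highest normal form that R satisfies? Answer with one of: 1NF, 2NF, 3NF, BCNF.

1NF

Candidate keys: {Price, ScreenNo}, {ScreenNo, ShowTime}, {ScreenNo, TheaterID}. Prime attributes: {Price, ScreenNo, ShowTime, TheaterID}.
For ScreenNo → City we have {ScreenNo}⁺ = {City, ScreenNo}; {ScreenNo} is not a superkey, so BCNF fails.
ScreenNo → City determines the non-prime attribute {City} from a non-superkey — 3NF is violated.
Since {Price} ⊂ {Price, ScreenNo} and {Price}⁺ ⊇ {TicketID} with {TicketID} non-prime, there is a partial dependency; 2NF fails.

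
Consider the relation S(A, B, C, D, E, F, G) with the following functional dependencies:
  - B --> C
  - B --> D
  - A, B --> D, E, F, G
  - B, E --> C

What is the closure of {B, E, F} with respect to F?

{B, C, D, E, F}

Start with {B, E, F}.
B --> C applies; add {C} → now {B, C, E, F}.
B --> D applies; add {D} → now {B, C, D, E, F}.
No further FD applies.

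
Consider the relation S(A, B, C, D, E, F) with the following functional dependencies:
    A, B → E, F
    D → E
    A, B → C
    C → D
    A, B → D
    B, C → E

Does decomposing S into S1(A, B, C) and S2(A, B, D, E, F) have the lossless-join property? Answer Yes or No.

Common attributes: {A, B}; their closure is {A, B, C, D, E, F}.
Since S1 ⊆ {A, B, C, D, E, F}, the intersection is a superkey of S1; the decomposition is lossless.

Yes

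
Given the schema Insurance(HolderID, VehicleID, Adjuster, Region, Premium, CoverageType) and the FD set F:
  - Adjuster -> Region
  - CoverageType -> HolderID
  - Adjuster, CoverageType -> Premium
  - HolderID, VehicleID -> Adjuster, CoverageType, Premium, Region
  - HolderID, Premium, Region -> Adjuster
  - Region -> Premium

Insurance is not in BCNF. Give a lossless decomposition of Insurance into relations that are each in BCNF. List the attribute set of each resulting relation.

Candidate keys of the original relation: {CoverageType, VehicleID}, {HolderID, VehicleID}.
{Adjuster, CoverageType, HolderID, Premium, Region, VehicleID}: {Adjuster} determines {Adjuster, Premium, Region} here but is not a superkey — split on Adjuster -> Premium, Region, giving {Adjuster, Premium, Region} and {Adjuster, CoverageType, HolderID, VehicleID}.
{Adjuster, Premium, Region}: {Region} determines {Premium, Region} here but is not a superkey — split on Region -> Premium, giving {Premium, Region} and {Adjuster, Region}.
{Premium, Region} is in BCNF.
{Adjuster, Region} is in BCNF.
{Adjuster, CoverageType, HolderID, VehicleID}: {CoverageType} determines {CoverageType, HolderID} here but is not a superkey — split on CoverageType -> HolderID, giving {CoverageType, HolderID} and {Adjuster, CoverageType, VehicleID}.
{CoverageType, HolderID} is in BCNF.
{Adjuster, CoverageType, VehicleID} is in BCNF.

{Adjuster, CoverageType, VehicleID}; {Adjuster, Region}; {CoverageType, HolderID}; {Premium, Region}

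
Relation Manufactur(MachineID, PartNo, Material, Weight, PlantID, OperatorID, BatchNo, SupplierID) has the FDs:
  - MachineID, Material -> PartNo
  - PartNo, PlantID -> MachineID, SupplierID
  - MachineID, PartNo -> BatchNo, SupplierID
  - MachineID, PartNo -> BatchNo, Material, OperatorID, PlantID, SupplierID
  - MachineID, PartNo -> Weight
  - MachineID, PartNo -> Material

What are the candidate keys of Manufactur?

{MachineID, Material}, {MachineID, PartNo}, {PartNo, PlantID}

{MachineID, Material} is a candidate key since {MachineID, Material}⁺ = {BatchNo, MachineID, Material, OperatorID, PartNo, PlantID, SupplierID, Weight} covers every attribute.
{MachineID, PartNo} is a candidate key since {MachineID, PartNo}⁺ = {BatchNo, MachineID, Material, OperatorID, PartNo, PlantID, SupplierID, Weight} covers every attribute.
{PartNo, PlantID} is a candidate key since {PartNo, PlantID}⁺ = {BatchNo, MachineID, Material, OperatorID, PartNo, PlantID, SupplierID, Weight} covers every attribute.
These are minimal and exhaustive — every other superkey contains one of them.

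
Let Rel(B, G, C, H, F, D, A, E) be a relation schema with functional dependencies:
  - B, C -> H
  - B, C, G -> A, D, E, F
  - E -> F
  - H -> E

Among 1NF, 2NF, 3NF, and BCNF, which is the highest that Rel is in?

Candidate key: {B, C, G}. Prime attributes: {B, C, G}.
For B, C -> H we have {B, C}⁺ = {B, C, E, F, H}; {B, C} is not a superkey, so BCNF fails.
B, C -> H determines the non-prime attribute {H} from a non-superkey — 3NF is violated.
The proper key subset {B, C} of {B, C, G} determines non-prime {E, F, H}, so the relation is not even in 2NF.

1NF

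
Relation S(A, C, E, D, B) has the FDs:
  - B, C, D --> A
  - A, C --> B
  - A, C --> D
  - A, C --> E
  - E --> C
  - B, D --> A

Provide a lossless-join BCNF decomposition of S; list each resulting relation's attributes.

{A, B, D}; {B, D, E}; {C, E}

Candidate keys of the original relation: {A, C}, {A, E}, {B, C, D}, {B, D, E}.
{A, B, C, D, E}: {E} determines {C, E} here but is not a superkey — split on E --> C, giving {C, E} and {A, B, D, E}.
{C, E}: every determinant is a superkey — BCNF.
{A, B, D, E}: {B, D} determines {A, B, D} here but is not a superkey — split on B, D --> A, giving {A, B, D} and {B, D, E}.
{A, B, D}: every determinant is a superkey — BCNF.
{B, D, E}: every determinant is a superkey — BCNF.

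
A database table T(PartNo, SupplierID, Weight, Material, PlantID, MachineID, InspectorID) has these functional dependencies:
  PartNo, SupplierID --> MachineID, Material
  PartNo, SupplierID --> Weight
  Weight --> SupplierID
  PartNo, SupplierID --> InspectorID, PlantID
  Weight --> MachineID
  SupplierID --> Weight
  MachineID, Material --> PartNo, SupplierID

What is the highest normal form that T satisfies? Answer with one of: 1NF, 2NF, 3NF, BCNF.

Candidate keys: {MachineID, Material}, {Material, SupplierID}, {Material, Weight}, {PartNo, SupplierID}, {PartNo, Weight}. Prime attributes: {MachineID, Material, PartNo, SupplierID, Weight}.
Weight --> SupplierID breaks BCNF: {Weight}⁺ = {MachineID, SupplierID, Weight}, so {Weight} is not a superkey.
But every attribute on its right side ({SupplierID}) is prime, and the same holds for every other non-superkey FD, so 3NF still holds.

3NF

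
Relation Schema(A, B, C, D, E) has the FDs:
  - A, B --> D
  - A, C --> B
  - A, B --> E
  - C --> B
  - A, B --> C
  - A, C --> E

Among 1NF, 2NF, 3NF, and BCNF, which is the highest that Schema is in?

Candidate keys: {A, B}, {A, C}. Prime attributes: {A, B, C}.
C --> B: {C}⁺ = {B, C}, which is not all of the attributes, so the left side is not a superkey — BCNF is violated.
Since {B} ⊆ prime attributes and every other non-superkey FD also has a prime right side, the schema is in 3NF.

3NF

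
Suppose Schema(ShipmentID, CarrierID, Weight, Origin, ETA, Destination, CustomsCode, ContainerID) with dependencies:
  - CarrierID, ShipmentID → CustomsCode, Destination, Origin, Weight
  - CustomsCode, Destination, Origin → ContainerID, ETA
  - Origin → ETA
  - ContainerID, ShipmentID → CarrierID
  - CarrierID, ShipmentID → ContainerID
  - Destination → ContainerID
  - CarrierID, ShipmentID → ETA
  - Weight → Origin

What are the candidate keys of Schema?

No FD produces {ShipmentID}, so it must be in every candidate key.
{CarrierID, ShipmentID} is a candidate key since {CarrierID, ShipmentID}⁺ = {CarrierID, ContainerID, CustomsCode, Destination, ETA, Origin, ShipmentID, Weight} covers every attribute.
{ContainerID, ShipmentID} is a candidate key since {ContainerID, ShipmentID}⁺ = {CarrierID, ContainerID, CustomsCode, Destination, ETA, Origin, ShipmentID, Weight} covers every attribute.
{Destination, ShipmentID} is a candidate key since {Destination, ShipmentID}⁺ = {CarrierID, ContainerID, CustomsCode, Destination, ETA, Origin, ShipmentID, Weight} covers every attribute.
No proper subset of any of these is a key, and no other minimal superkey exists.

{CarrierID, ShipmentID}, {ContainerID, ShipmentID}, {Destination, ShipmentID}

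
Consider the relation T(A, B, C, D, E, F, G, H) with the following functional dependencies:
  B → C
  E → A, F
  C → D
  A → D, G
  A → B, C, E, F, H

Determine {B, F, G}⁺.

Start with {B, F, G}.
B → C applies; add {C} → now {B, C, F, G}.
C → D applies; add {D} → now {B, C, D, F, G}.
No further FD applies.

{B, C, D, F, G}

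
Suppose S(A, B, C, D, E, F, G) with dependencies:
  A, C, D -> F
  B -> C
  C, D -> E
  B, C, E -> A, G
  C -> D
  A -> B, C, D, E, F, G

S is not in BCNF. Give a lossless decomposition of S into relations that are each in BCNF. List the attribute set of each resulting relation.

{A, B, C, F, G}; {C, D, E}

Candidate keys of the original relation: {A}, {B}.
{A, B, C, D, E, F, G}: {C, D} determines {C, D, E} here but is not a superkey — split on C, D -> E, giving {C, D, E} and {A, B, C, D, F, G}.
{C, D, E} has no BCNF violation.
{A, B, C, D, F, G}: {C} determines {C, D} here but is not a superkey — split on C -> D, giving {C, D} and {A, B, C, F, G}.
{C, D} has no BCNF violation.
{A, B, C, F, G} has no BCNF violation.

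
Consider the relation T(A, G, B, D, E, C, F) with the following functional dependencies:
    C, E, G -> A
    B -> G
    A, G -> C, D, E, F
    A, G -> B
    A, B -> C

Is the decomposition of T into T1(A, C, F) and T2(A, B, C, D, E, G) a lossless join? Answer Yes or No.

Common attributes: {A, C}; their closure is {A, C}.
Neither T1 nor T2 is contained in that closure, so the decomposition is lossy.

No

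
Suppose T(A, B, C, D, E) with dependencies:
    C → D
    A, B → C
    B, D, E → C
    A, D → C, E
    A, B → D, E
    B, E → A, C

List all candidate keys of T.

{A, B}, {B, E}

{B} never appears on the right of any FD, so every key must include it.
{A, B}⁺ = {A, B, C, D, E}, which is every attribute, so {A, B} is a candidate key.
{B, E}⁺ = {A, B, C, D, E}, which is every attribute, so {B, E} is a candidate key.
These are minimal and exhaustive — every other superkey contains one of them.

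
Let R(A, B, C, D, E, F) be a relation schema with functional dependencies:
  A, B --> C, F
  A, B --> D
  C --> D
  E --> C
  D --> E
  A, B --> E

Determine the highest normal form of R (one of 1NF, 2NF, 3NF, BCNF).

Candidate key: {A, B}. Prime attributes: {A, B}.
C --> D breaks BCNF: {C}⁺ = {C, D, E}, so {C} is not a superkey.
C --> D determines the non-prime attribute {D} from a non-superkey — 3NF is violated.
No non-prime attribute depends on a proper subset of any candidate key, so 2NF holds.

2NF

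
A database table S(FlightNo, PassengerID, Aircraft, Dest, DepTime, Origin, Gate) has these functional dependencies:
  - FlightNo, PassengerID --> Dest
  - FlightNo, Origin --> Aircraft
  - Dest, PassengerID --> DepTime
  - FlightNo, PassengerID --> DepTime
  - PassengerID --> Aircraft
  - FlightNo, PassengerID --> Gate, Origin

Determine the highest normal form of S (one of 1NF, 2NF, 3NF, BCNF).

Candidate key: {FlightNo, PassengerID}. Prime attributes: {FlightNo, PassengerID}.
FlightNo, Origin --> Aircraft breaks BCNF: {FlightNo, Origin}⁺ = {Aircraft, FlightNo, Origin}, so {FlightNo, Origin} is not a superkey.
Because {Aircraft} is non-prime and the left side of FlightNo, Origin --> Aircraft is not a superkey, the relation is not in 3NF.
{PassengerID} is a proper subset of the key {FlightNo, PassengerID}, and {PassengerID}⁺ contains the non-prime attribute {Aircraft} — a partial dependency, so 2NF is violated.

1NF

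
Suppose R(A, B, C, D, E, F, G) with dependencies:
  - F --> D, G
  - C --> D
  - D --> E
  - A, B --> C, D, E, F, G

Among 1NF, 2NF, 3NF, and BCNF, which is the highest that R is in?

2NF

Candidate key: {A, B}. Prime attributes: {A, B}.
F --> D, G: {F}⁺ = {D, E, F, G}, which is not all of the attributes, so the left side is not a superkey — BCNF is violated.
F --> D, G determines the non-prime attributes {D, G} from a non-superkey — 3NF is violated.
No proper subset of a key has a non-prime attribute in its closure, so there is no partial dependency; 2NF holds.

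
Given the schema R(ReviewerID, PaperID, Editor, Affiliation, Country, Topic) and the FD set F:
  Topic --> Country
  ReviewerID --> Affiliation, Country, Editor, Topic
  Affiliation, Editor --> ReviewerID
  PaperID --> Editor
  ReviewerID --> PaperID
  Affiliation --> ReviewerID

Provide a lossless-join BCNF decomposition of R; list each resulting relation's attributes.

{Affiliation, PaperID, ReviewerID, Topic}; {Country, Topic}; {Editor, PaperID}

Candidate keys of the original relation: {Affiliation}, {ReviewerID}.
Within {Affiliation, Country, Editor, PaperID, ReviewerID, Topic}: {Topic}⁺ ∩ {Affiliation, Country, Editor, PaperID, ReviewerID, Topic} = {Country, Topic}, not the whole set, so Topic --> Country violates BCNF; decompose into {Country, Topic} and {Affiliation, Editor, PaperID, ReviewerID, Topic}.
{Country, Topic}: every determinant is a superkey — BCNF.
Within {Affiliation, Editor, PaperID, ReviewerID, Topic}: {PaperID}⁺ ∩ {Affiliation, Editor, PaperID, ReviewerID, Topic} = {Editor, PaperID}, not the whole set, so PaperID --> Editor violates BCNF; decompose into {Editor, PaperID} and {Affiliation, PaperID, ReviewerID, Topic}.
{Editor, PaperID}: every determinant is a superkey — BCNF.
{Affiliation, PaperID, ReviewerID, Topic}: every determinant is a superkey — BCNF.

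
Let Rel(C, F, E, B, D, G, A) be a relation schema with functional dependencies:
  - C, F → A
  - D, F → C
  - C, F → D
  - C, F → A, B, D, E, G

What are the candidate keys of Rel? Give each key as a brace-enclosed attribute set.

{C, F}, {D, F}

Attributes never on any right-hand side: {F} — every candidate key must contain it.
{C, F} is a candidate key since {C, F}⁺ = {A, B, C, D, E, F, G} covers every attribute.
{D, F} is a candidate key since {D, F}⁺ = {A, B, C, D, E, F, G} covers every attribute.
These are minimal and exhaustive — every other superkey contains one of them.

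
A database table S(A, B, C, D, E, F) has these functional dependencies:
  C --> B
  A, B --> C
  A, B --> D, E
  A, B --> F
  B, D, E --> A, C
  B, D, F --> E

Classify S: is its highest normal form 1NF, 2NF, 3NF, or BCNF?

Candidate keys: {A, B}, {A, C}, {B, D, E}, {B, D, F}, {C, D, E}, {C, D, F}. Prime attributes: {A, B, C, D, E, F}.
C --> B: {C}⁺ = {B, C}, which is not all of the attributes, so the left side is not a superkey — BCNF is violated.
Its right-hand attributes {B} are all prime, as are those of every other non-superkey FD — the relation is in 3NF.

3NF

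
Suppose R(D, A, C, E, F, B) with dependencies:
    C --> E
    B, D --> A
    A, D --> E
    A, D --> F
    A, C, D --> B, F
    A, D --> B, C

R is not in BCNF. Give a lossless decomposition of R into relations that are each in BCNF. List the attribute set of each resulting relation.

{A, B, C, D, F}; {C, E}

Candidate keys of the original relation: {A, D}, {B, D}.
{A, B, C, D, E, F}: {C} determines {C, E} here but is not a superkey — split on C --> E, giving {C, E} and {A, B, C, D, F}.
{C, E}: every determinant is a superkey — BCNF.
{A, B, C, D, F}: every determinant is a superkey — BCNF.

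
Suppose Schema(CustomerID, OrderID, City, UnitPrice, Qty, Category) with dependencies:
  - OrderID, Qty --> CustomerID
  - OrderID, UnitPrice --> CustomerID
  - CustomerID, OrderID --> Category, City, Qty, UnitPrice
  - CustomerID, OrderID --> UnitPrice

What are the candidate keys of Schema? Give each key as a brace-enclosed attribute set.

{OrderID} never appears on the right of any FD, so every key must include it.
{CustomerID, OrderID}⁺ = {Category, City, CustomerID, OrderID, Qty, UnitPrice} — all of the relation — so {CustomerID, OrderID} is a candidate key.
{OrderID, Qty}⁺ = {Category, City, CustomerID, OrderID, Qty, UnitPrice} — all of the relation — so {OrderID, Qty} is a candidate key.
{OrderID, UnitPrice}⁺ = {Category, City, CustomerID, OrderID, Qty, UnitPrice} — all of the relation — so {OrderID, UnitPrice} is a candidate key.
Any other superkey properly contains one of these, so there are no further candidate keys.

{CustomerID, OrderID}, {OrderID, Qty}, {OrderID, UnitPrice}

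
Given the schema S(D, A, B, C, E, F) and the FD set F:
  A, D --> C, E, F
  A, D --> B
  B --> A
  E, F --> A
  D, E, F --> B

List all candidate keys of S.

{D} never appears on the right of any FD, so every key must include it.
Closure of {A, D} is {A, B, C, D, E, F}, the whole schema; {A, D} is a candidate key.
Closure of {B, D} is {A, B, C, D, E, F}, the whole schema; {B, D} is a candidate key.
Closure of {D, E, F} is {A, B, C, D, E, F}, the whole schema; {D, E, F} is a candidate key.
Any other superkey properly contains one of these, so there are no further candidate keys.

{A, D}, {B, D}, {D, E, F}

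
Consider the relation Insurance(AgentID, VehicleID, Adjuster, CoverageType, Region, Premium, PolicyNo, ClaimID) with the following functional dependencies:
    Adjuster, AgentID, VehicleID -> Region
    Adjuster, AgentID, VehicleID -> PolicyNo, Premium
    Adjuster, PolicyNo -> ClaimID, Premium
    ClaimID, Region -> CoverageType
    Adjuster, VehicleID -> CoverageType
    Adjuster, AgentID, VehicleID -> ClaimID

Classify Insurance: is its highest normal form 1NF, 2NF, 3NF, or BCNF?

Candidate key: {Adjuster, AgentID, VehicleID}. Prime attributes: {Adjuster, AgentID, VehicleID}.
For Adjuster, PolicyNo -> ClaimID, Premium we have {Adjuster, PolicyNo}⁺ = {Adjuster, ClaimID, PolicyNo, Premium}; {Adjuster, PolicyNo} is not a superkey, so BCNF fails.
Adjuster, PolicyNo -> ClaimID, Premium has non-prime {ClaimID, Premium} on the right and a non-superkey on the left, so 3NF fails.
The proper key subset {Adjuster, VehicleID} of {Adjuster, AgentID, VehicleID} determines non-prime {CoverageType}, so the relation is not even in 2NF.

1NF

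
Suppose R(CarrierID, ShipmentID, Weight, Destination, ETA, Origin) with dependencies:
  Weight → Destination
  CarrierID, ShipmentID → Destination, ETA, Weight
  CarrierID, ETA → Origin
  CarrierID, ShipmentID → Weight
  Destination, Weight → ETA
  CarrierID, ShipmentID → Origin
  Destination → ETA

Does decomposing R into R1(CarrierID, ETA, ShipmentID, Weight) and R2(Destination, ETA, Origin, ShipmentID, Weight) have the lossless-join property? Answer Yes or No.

R1 ∩ R2 = {ETA, ShipmentID, Weight}; its closure under F is {Destination, ETA, ShipmentID, Weight}.
Neither R1 nor R2 is contained in that closure, so the decomposition is lossy.

No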